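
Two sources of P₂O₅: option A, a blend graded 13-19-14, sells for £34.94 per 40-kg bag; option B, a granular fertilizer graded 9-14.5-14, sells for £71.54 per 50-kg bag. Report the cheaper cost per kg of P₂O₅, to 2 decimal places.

option A: P₂O₅ per bag = 40 × 19% = 7.6 kg; cost = 34.94 / 7.6 = £4.5974/kg P₂O₅.
option B: P₂O₅ per bag = 50 × 14.5% = 7.25 kg; cost = 71.54 / 7.25 = £9.8676/kg P₂O₅.
option A is cheaper.

£4.60 per kg P₂O₅ (option A)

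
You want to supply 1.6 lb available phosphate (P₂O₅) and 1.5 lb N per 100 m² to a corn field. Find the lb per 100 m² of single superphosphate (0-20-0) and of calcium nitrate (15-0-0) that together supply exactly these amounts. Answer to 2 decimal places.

Per-100 m² balance (a = single superphosphate, b = calcium nitrate):
P₂O₅: 0.2·a + 0·b = 1.6
N: 0·a + 0.15·b = 1.5
Solving simultaneously: a = 8, b = 10.

8.00 lb single superphosphate, 10.00 lb calcium nitrate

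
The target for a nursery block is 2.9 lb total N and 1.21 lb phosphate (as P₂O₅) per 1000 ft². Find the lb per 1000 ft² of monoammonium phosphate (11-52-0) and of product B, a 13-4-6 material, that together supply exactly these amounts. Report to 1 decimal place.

0.7 lb monoammonium phosphate, 21.8 lb product B

With a, b = lb per 1000 ft² of monoammonium phosphate and product B:
N: 0.11·a + 0.13·b = 2.9
P₂O₅: 0.52·a + 0.04·b = 1.21
From row1: a = (2.9 − 0.13·b) / 0.11.
Into row2: 0.52·(2.9 − 0.13·b)/0.11 + 0.04·b = 1.21 → b = 21.7547, a = 0.653481.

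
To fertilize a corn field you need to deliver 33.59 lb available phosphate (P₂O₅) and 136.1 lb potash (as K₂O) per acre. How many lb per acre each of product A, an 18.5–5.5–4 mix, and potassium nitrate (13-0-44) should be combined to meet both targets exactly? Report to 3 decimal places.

610.727 lb product A, 253.798 lb potassium nitrate

Let a = lb of product A, b = lb of potassium nitrate (per acre).
P₂O₅: 0.055·a + 0·b = 33.59
K₂O: 0.04·a + 0.44·b = 136.1
From row1: a = (33.59 − 0·b) / 0.055.
Into row2: 0.04·(33.59 − 0·b)/0.055 + 0.44·b = 136.1 → b = 253.7975, a = 610.7273.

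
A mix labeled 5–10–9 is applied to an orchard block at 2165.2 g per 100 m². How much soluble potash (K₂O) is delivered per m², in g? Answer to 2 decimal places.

1.95 g K₂O per sq m

K₂O per 100 m² = 2165.2 × 9% = 194.868 g.
Convert to per m²: 194.868 × 0.01 = 1.94868 g.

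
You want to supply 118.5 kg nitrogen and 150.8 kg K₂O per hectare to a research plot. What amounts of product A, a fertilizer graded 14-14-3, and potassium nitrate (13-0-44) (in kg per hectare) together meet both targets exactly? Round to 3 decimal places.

563.882 kg product A, 304.281 kg potassium nitrate

With a, b = kg per hectare of product A and potassium nitrate:
N: 0.14·a + 0.13·b = 118.5
K₂O: 0.03·a + 0.44·b = 150.8
Solving simultaneously: a = 563.8821, b = 304.2808.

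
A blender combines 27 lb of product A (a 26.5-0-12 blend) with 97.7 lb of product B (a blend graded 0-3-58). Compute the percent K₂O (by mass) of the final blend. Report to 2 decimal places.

Total mass = 27 + 97.7 = 124.7 lb.
K₂O mass = 12%×27 + 58%×97.7 = 59.906 lb.
% K₂O = 59.906 / 124.7 = 48.0401%.

48.04% K₂O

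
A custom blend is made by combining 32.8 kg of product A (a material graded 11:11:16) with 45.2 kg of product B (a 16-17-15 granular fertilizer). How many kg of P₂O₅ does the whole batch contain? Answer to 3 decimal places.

P₂O₅ mass = 11%×32.8 + 17%×45.2 = 11.292 kg.

11.292 kg P₂O₅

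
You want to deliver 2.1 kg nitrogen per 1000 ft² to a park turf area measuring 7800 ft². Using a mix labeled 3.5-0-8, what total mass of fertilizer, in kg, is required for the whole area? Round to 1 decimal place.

Product per 1000 ft² = 2.1 / 3.5% = 60 kg.
Total product = 60 × 7800 / 1000 = 468 kg.

468.0 kg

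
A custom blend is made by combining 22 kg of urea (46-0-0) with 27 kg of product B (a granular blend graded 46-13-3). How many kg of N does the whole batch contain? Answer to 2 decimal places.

N mass = 46%×22 + 46%×27 = 22.54 kg.

22.54 kg N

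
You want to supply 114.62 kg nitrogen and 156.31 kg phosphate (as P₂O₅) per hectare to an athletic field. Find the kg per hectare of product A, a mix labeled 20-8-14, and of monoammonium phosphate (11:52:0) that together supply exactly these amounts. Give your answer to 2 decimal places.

445.47 kg product A, 232.06 kg monoammonium phosphate

With a, b = kg per hectare of product A and monoammonium phosphate:
N: 0.2·a + 0.11·b = 114.62
P₂O₅: 0.08·a + 0.52·b = 156.31
From row1: a = (114.62 − 0.11·b) / 0.2.
Into row2: 0.08·(114.62 − 0.11·b)/0.2 + 0.52·b = 156.31 → b = 232.063, a = 445.465.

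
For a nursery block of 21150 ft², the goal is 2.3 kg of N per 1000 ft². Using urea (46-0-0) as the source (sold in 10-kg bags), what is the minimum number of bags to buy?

11 bags

Product per 1000 ft² = 2.3 / 46% = 5 kg.
Total product = 5 × 21150 / 1000 = 105.75 kg.
Bags = ⌈105.75 / 10⌉ = 11.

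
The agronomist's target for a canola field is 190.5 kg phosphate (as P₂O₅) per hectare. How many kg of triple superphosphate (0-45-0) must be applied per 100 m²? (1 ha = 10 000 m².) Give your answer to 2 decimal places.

4.23 kg of product per hundred sq m

Product per hectare = 190.5 / 45% = 423.333 kg.
Convert to per 100 m²: 423.333 × 0.01 = 4.23333 kg.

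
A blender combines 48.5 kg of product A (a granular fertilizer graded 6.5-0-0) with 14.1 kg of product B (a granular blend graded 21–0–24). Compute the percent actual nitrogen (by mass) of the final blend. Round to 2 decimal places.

Total mass = 48.5 + 14.1 = 62.6 kg.
N mass = 6.5%×48.5 + 21%×14.1 = 6.1135 kg.
% N = 6.1135 / 62.6 = 9.76597%.

9.77% N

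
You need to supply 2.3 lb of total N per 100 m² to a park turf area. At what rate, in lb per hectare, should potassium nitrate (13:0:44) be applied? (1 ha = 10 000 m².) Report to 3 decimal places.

Product per 100 m² = 2.3 / 13% = 17.6923 lb.
Convert to per hectare: 17.6923 × 100 = 1769.2308 lb.

1769.231 lb of product per hectare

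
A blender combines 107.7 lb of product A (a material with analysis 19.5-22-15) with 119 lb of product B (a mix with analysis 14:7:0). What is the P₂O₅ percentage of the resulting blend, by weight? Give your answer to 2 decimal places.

14.13% P₂O₅

Total mass = 107.7 + 119 = 226.7 lb.
P₂O₅ mass = 22%×107.7 + 7%×119 = 32.024 lb.
% P₂O₅ = 32.024 / 226.7 = 14.1262%.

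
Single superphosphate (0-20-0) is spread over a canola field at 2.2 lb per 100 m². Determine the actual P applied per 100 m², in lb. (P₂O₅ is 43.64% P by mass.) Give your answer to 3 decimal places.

0.192 lb P per hundred sq m

P₂O₅ per 100 m² = 2.2 × 20% = 0.44 lb.
Elemental P = 0.44 × 0.4364 = 0.192016 lb per 100 m².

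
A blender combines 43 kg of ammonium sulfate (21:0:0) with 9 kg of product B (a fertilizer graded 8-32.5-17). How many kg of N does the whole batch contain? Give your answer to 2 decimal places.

9.75 kg N

N mass = 21%×43 + 8%×9 = 9.75 kg.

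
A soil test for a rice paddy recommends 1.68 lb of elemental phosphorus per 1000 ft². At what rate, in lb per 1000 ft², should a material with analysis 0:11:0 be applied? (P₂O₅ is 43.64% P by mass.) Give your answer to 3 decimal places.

34.997 lb of product per thousand sq ft

As P₂O₅: 1.68 / 0.4364 = 3.84968 lb per 1000 ft².
Product per 1000 ft² = 3.84968 / 11% = 34.9971 lb.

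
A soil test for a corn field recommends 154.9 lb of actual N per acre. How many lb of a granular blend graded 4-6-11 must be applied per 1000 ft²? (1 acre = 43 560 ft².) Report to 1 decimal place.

Product per acre = 154.9 / 4% = 3872.5 lb.
Convert to per 1000 ft²: 3872.5 × 0.0229568 = 88.9004 lb.

88.9 lb of product per thousand sq ft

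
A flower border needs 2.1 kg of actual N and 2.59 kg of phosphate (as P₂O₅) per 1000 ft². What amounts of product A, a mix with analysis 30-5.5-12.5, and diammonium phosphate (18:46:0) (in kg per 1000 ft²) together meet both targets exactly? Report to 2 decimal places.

3.90 kg product A, 5.16 kg diammonium phosphate

Let a = kg of product A, b = kg of diammonium phosphate (per 1000 ft²).
N: 0.3·a + 0.18·b = 2.1
P₂O₅: 0.055·a + 0.46·b = 2.59
From row1: a = (2.1 − 0.18·b) / 0.3.
Into row2: 0.055·(2.1 − 0.18·b)/0.3 + 0.46·b = 2.59 → b = 5.16393, a = 3.90164.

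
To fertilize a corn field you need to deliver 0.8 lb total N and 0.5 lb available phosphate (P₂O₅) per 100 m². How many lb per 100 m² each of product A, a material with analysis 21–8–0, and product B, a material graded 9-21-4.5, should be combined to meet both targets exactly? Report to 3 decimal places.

Let a = lb of product A, b = lb of product B (per 100 m²).
N: 0.21·a + 0.09·b = 0.8
P₂O₅: 0.08·a + 0.21·b = 0.5
Eliminate a: (row1) − 0.21/0.08·(row2) → -0.46125·b = -0.5125, so b = 1.11111.
Back-substitute: a = (0.8 − 0.09·1.11111) / 0.21 = 3.33333.

3.333 lb product A, 1.111 lb product B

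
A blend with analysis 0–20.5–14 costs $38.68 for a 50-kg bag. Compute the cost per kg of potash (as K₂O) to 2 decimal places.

K₂O in bag = 50 × 14% = 7 kg.
Cost per kg K₂O = $38.68 / 7 = $5.5257.

$5.53 per kg K₂O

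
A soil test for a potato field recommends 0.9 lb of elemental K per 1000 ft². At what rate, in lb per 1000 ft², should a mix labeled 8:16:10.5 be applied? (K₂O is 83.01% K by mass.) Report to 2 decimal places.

10.33 lb of product per thousand sq ft

As K₂O: 0.9 / 0.8301 = 1.08421 lb per 1000 ft².
Product per 1000 ft² = 1.08421 / 10.5% = 10.3258 lb.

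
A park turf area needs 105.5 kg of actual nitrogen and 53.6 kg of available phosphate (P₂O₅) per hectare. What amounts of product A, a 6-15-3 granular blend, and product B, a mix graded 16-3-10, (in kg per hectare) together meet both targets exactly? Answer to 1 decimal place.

With a, b = kg per hectare of product A and product B:
N: 0.06·a + 0.16·b = 105.5
P₂O₅: 0.15·a + 0.03·b = 53.6
Eliminate b: (row1) − 0.16/0.03·(row2) → -0.74·a = -180.367, so a = 243.739.
Then b = (53.6 − 0.15·243.739) / 0.03 = 567.973.

243.7 kg product A, 568.0 kg product B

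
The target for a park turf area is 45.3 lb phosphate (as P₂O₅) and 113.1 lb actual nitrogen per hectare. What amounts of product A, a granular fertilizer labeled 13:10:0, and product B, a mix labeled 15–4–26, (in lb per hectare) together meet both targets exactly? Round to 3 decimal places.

Let a = lb of product A, b = lb of product B (per hectare).
P₂O₅: 0.1·a + 0.04·b = 45.3
N: 0.13·a + 0.15·b = 113.1
Eliminate b: (row1) − 0.04/0.15·(row2) → 0.0653333·a = 15.14, so a = 231.7347.
Then b = (113.1 − 0.13·231.7347) / 0.15 = 553.1633.

231.735 lb product A, 553.163 lb product B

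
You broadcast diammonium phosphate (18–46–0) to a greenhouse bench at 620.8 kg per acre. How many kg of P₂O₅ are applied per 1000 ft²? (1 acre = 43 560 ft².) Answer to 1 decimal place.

P₂O₅ per acre = 620.8 × 46% = 285.568 kg.
Convert to per 1000 ft²: 285.568 × 0.0229568 = 6.55574 kg.

6.6 kg P₂O₅ per thousand sq ft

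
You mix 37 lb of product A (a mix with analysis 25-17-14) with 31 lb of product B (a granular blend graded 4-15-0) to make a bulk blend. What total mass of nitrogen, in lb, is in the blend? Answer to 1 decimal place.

N mass = 25%×37 + 4%×31 = 10.49 lb.

10.5 lb N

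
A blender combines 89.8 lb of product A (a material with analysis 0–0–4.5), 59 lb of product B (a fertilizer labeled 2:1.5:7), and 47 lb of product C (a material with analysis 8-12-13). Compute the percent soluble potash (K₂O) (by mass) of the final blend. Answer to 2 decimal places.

7.29% K₂O

Total mass = 89.8 + 59 + 47 = 195.8 lb.
K₂O mass = 4.5%×89.8 + 7%×59 + 13%×47 = 14.281 lb.
% K₂O = 14.281 / 195.8 = 7.29367%.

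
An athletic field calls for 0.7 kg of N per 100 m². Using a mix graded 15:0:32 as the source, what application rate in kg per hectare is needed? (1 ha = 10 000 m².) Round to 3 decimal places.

Product per 100 m² = 0.7 / 15% = 4.66667 kg.
Convert to per hectare: 4.66667 × 100 = 466.6667 kg.

466.667 kg of product per hectare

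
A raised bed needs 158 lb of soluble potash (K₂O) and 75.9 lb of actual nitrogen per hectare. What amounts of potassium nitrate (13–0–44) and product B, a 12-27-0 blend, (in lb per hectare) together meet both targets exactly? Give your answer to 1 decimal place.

Let a = lb of potassium nitrate, b = lb of product B (per hectare).
K₂O: 0.44·a + 0·b = 158
N: 0.13·a + 0.12·b = 75.9
From row1: a = (158 − 0·b) / 0.44.
Into row2: 0.13·(158 − 0·b)/0.44 + 0.12·b = 75.9 → b = 243.485, a = 359.091.

359.1 lb potassium nitrate, 243.5 lb product B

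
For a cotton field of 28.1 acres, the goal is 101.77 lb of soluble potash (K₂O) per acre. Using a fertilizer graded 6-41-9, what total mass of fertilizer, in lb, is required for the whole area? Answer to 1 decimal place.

Product per acre = 101.77 / 9% = 1130.78 lb.
Total product = 1130.78 × 28.1 = 31774.86 lb.

31774.9 lb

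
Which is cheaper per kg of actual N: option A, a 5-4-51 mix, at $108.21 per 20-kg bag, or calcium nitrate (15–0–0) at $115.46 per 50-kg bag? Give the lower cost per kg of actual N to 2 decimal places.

option A: N per bag = 20 × 5% = 1 kg; cost = 108.21 / 1 = $108.2100/kg N.
calcium nitrate: N per bag = 50 × 15% = 7.5 kg; cost = 115.46 / 7.5 = $15.3947/kg N.
calcium nitrate is cheaper.

$15.39 per kg N (calcium nitrate)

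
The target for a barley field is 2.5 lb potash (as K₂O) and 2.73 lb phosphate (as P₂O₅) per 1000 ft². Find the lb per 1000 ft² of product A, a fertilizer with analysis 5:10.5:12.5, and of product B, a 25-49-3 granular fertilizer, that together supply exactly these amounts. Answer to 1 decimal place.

With a, b = lb per 1000 ft² of product A and product B:
K₂O: 0.125·a + 0.03·b = 2.5
P₂O₅: 0.105·a + 0.49·b = 2.73
Eliminate a: (row1) − 0.125/0.105·(row2) → -0.553333·b = -0.75, so b = 1.35542.
Back-substitute: a = (2.5 − 0.03·1.35542) / 0.125 = 19.6747.

19.7 lb product A, 1.4 lb product B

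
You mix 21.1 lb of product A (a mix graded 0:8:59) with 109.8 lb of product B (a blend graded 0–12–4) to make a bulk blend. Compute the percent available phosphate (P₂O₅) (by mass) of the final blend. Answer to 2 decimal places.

11.36% P₂O₅

Total mass = 21.1 + 109.8 = 130.9 lb.
P₂O₅ mass = 8%×21.1 + 12%×109.8 = 14.864 lb.
% P₂O₅ = 14.864 / 130.9 = 11.3552%.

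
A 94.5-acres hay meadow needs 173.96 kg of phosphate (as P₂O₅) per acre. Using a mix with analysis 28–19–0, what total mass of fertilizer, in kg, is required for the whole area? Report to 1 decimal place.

Product per acre = 173.96 / 19% = 915.579 kg.
Total product = 915.579 × 94.5 = 86522.21 kg.

86522.2 kg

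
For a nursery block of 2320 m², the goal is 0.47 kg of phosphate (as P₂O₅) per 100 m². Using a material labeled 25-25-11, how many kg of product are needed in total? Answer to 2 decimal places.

Product per 100 m² = 0.47 / 25% = 1.88 kg.
Total product = 1.88 × 2320 / 100 = 43.616 kg.

43.62 kg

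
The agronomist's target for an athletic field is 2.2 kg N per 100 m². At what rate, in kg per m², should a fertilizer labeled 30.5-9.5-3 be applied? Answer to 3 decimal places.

0.072 kg of product per sq m

Product per 100 m² = 2.2 / 30.5% = 7.21311 kg.
Convert to per m²: 7.21311 × 0.01 = 0.0721311 kg.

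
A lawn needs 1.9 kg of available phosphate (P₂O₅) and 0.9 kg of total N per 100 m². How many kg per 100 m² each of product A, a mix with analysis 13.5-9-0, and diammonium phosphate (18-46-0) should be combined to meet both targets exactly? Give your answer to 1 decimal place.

1.6 kg product A, 3.8 kg diammonium phosphate

With a, b = kg per 100 m² of product A and diammonium phosphate:
P₂O₅: 0.09·a + 0.46·b = 1.9
N: 0.135·a + 0.18·b = 0.9
From row1: a = (1.9 − 0.46·b) / 0.09.
Into row2: 0.135·(1.9 − 0.46·b)/0.09 + 0.18·b = 0.9 → b = 3.82353, a = 1.56863.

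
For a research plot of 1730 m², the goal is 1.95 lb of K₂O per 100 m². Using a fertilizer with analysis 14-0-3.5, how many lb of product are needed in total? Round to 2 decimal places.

963.86 lb

Product per 100 m² = 1.95 / 3.5% = 55.7143 lb.
Total product = 55.7143 × 1730 / 100 = 963.857 lb.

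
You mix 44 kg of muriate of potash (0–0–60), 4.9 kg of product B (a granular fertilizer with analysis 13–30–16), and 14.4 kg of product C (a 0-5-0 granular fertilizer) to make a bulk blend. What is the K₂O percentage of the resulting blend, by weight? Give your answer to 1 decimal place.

Total mass = 44 + 4.9 + 14.4 = 63.3 kg.
K₂O mass = 60%×44 + 16%×4.9 + 0%×14.4 = 27.184 kg.
% K₂O = 27.184 / 63.3 = 42.9447%.

42.9% K₂O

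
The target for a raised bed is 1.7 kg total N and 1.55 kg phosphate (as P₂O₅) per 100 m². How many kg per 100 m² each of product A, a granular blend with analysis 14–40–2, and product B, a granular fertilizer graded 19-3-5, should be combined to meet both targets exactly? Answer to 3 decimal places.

Let a = kg of product A, b = kg of product B (per 100 m²).
N: 0.14·a + 0.19·b = 1.7
P₂O₅: 0.4·a + 0.03·b = 1.55
From row1: a = (1.7 − 0.19·b) / 0.14.
Into row2: 0.4·(1.7 − 0.19·b)/0.14 + 0.03·b = 1.55 → b = 6.44847, a = 3.39136.

3.391 kg product A, 6.448 kg product B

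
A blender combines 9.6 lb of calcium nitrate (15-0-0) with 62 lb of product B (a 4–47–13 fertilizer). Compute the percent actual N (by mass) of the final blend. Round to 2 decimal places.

Total mass = 9.6 + 62 = 71.6 lb.
N mass = 15%×9.6 + 4%×62 = 3.92 lb.
% N = 3.92 / 71.6 = 5.47486%.

5.47% N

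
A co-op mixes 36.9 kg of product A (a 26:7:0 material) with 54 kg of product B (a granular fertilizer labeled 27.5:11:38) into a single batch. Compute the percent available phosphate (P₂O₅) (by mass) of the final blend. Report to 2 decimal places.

Total mass = 36.9 + 54 = 90.9 kg.
P₂O₅ mass = 7%×36.9 + 11%×54 = 8.523 kg.
% P₂O₅ = 8.523 / 90.9 = 9.37624%.

9.38% P₂O₅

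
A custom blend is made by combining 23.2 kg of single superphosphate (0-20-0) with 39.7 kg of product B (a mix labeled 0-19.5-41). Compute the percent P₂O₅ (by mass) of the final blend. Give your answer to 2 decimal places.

19.68% P₂O₅

Total mass = 23.2 + 39.7 = 62.9 kg.
P₂O₅ mass = 20%×23.2 + 19.5%×39.7 = 12.3815 kg.
% P₂O₅ = 12.3815 / 62.9 = 19.6844%.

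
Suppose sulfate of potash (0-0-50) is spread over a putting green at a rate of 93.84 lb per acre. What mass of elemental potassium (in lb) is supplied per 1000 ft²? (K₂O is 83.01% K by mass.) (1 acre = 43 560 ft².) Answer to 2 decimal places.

0.89 lb K per thousand sq ft

K₂O per acre = 93.84 × 50% = 46.92 lb.
Elemental K = 46.92 × 0.8301 = 38.9483 lb per acre.
Convert to per 1000 ft²: 38.9483 × 0.0229568 = 0.89413 lb.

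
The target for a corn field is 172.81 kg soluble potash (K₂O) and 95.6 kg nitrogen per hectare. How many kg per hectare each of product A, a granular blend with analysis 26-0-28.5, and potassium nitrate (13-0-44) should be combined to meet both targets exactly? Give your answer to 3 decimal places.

253.377 kg product A, 228.631 kg potassium nitrate

With a, b = kg per hectare of product A and potassium nitrate:
K₂O: 0.285·a + 0.44·b = 172.81
N: 0.26·a + 0.13·b = 95.6
Eliminate a: (row1) − 0.285/0.26·(row2) → 0.2975·b = 68.0177, so b = 228.6309.
Back-substitute: a = (172.81 − 0.44·228.6309) / 0.285 = 253.3769.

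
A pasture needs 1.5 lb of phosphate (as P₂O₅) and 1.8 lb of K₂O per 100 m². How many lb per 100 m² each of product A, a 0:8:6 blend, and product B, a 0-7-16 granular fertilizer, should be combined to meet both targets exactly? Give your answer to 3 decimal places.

13.256 lb product A, 6.279 lb product B

With a, b = lb per 100 m² of product A and product B:
P₂O₅: 0.08·a + 0.07·b = 1.5
K₂O: 0.06·a + 0.16·b = 1.8
Eliminate b: (row1) − 0.07/0.16·(row2) → 0.05375·a = 0.7125, so a = 13.2558.
Then b = (1.8 − 0.06·13.2558) / 0.16 = 6.27907.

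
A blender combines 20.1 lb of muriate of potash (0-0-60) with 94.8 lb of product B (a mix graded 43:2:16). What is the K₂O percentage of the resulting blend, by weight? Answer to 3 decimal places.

23.697% K₂O

Total mass = 20.1 + 94.8 = 114.9 lb.
K₂O mass = 60%×20.1 + 16%×94.8 = 27.228 lb.
% K₂O = 27.228 / 114.9 = 23.6971%.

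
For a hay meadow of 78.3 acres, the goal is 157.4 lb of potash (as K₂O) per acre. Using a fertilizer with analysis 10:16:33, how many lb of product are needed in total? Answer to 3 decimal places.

Product per acre = 157.4 / 33% = 476.97 lb.
Total product = 476.97 × 78.3 = 37346.7273 lb.

37346.727 lb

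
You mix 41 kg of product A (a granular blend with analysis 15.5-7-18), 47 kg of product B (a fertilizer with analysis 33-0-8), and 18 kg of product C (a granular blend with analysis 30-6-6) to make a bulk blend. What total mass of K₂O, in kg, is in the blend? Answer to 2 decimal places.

K₂O mass = 18%×41 + 8%×47 + 6%×18 = 12.22 kg.

12.22 kg K₂O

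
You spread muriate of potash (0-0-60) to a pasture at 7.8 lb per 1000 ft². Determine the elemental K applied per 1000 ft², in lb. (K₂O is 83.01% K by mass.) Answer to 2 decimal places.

3.88 lb K per thousand sq ft

K₂O per 1000 ft² = 7.8 × 60% = 4.68 lb.
Elemental K = 4.68 × 0.8301 = 3.88487 lb per 1000 ft².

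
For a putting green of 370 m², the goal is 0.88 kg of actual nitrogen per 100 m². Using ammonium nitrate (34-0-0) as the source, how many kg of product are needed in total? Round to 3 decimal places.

Product per 100 m² = 0.88 / 34% = 2.58824 kg.
Total product = 2.58824 × 370 / 100 = 9.57647 kg.

9.576 kg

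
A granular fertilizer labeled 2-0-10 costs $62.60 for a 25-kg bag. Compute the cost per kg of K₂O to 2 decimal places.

K₂O in bag = 25 × 10% = 2.5 kg.
Cost per kg K₂O = $62.60 / 2.5 = $25.0400.

$25.04 per kg K₂O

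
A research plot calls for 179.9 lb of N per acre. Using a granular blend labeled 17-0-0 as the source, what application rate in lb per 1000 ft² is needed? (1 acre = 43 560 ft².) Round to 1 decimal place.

24.3 lb of product per thousand sq ft

Product per acre = 179.9 / 17% = 1058.24 lb.
Convert to per 1000 ft²: 1058.24 × 0.0229568 = 24.2937 lb.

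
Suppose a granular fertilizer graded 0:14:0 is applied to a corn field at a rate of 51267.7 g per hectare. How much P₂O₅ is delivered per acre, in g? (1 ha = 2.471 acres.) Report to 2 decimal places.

P₂O₅ per hectare = 51267.7 × 14% = 7177.48 g.
Convert to per acre: 7177.48 × 0.404694 = 2904.686 g.

2904.69 g P₂O₅ per acre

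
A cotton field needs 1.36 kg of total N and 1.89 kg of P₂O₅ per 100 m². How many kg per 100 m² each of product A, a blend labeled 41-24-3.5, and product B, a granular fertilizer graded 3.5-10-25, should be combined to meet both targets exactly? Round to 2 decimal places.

Per-100 m² balance (a = product A, b = product B):
N: 0.41·a + 0.035·b = 1.36
P₂O₅: 0.24·a + 0.1·b = 1.89
Eliminate b: (row1) − 0.035/0.1·(row2) → 0.326·a = 0.6985, so a = 2.14264.
Then b = (1.89 − 0.24·2.14264) / 0.1 = 13.7577.

2.14 kg product A, 13.76 kg product B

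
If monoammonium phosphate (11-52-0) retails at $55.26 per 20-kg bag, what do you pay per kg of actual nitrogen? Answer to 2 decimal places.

N in bag = 20 × 11% = 2.2 kg.
Cost per kg N = $55.26 / 2.2 = $25.1182.

$25.12 per kg N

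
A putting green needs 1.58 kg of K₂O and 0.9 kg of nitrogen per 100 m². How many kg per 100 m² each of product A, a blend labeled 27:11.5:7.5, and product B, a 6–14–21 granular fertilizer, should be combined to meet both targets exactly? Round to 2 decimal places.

1.80 kg product A, 6.88 kg product B

With a, b = kg per 100 m² of product A and product B:
K₂O: 0.075·a + 0.21·b = 1.58
N: 0.27·a + 0.06·b = 0.9
Eliminate b: (row1) − 0.21/0.06·(row2) → -0.87·a = -1.57, so a = 1.8046.
Then b = (0.9 − 0.27·1.8046) / 0.06 = 6.87931.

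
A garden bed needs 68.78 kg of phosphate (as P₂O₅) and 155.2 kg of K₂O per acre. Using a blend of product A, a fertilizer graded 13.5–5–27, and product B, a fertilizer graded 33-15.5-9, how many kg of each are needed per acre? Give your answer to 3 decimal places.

Let a = kg of product A, b = kg of product B (per acre).
P₂O₅: 0.05·a + 0.155·b = 68.78
K₂O: 0.27·a + 0.09·b = 155.2
From row1: a = (68.78 − 0.155·b) / 0.05.
Into row2: 0.27·(68.78 − 0.155·b)/0.05 + 0.09·b = 155.2 → b = 289.4404, a = 478.3347.

478.335 kg product A, 289.440 kg product B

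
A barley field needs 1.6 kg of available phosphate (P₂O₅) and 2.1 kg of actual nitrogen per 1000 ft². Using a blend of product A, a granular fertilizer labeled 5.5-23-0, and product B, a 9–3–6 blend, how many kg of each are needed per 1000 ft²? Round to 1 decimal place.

4.3 kg product A, 20.7 kg product B

Let a = kg of product A, b = kg of product B (per 1000 ft²).
P₂O₅: 0.23·a + 0.03·b = 1.6
N: 0.055·a + 0.09·b = 2.1
From row1: a = (1.6 − 0.03·b) / 0.23.
Into row2: 0.055·(1.6 − 0.03·b)/0.23 + 0.09·b = 2.1 → b = 20.7349, a = 4.25197.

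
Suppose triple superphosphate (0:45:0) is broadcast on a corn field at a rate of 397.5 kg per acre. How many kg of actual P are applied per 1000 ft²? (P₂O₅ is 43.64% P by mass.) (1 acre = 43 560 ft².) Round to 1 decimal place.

P₂O₅ per acre = 397.5 × 45% = 178.875 kg.
Elemental P = 178.875 × 0.4364 = 78.0611 kg per acre.
Convert to per 1000 ft²: 78.0611 × 0.0229568 = 1.79204 kg.

1.8 kg P per thousand sq ft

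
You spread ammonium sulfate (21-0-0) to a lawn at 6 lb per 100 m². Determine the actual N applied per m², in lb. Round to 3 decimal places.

nitrogen per 100 m² = 6 × 21% = 1.26 lb.
Convert to per m²: 1.26 × 0.01 = 0.0126 lb.

0.013 lb N per sq m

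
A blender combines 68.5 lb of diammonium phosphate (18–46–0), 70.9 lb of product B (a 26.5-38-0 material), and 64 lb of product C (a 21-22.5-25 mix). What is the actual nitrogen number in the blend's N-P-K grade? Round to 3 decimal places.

Total mass = 68.5 + 70.9 + 64 = 203.4 lb.
N mass = 18%×68.5 + 26.5%×70.9 + 21%×64 = 44.5585 lb.
% N = 44.5585 / 203.4 = 21.9068%.

21.907% N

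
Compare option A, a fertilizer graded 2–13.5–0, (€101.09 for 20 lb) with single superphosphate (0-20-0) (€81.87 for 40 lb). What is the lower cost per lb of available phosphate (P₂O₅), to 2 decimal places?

option A: P₂O₅ per bag = 20 × 13.5% = 2.7 lb; cost = 101.09 / 2.7 = €37.4407/lb P₂O₅.
single superphosphate: P₂O₅ per bag = 40 × 20% = 8 lb; cost = 81.87 / 8 = €10.2338/lb P₂O₅.
single superphosphate is cheaper.

€10.23 per lb P₂O₅ (single superphosphate)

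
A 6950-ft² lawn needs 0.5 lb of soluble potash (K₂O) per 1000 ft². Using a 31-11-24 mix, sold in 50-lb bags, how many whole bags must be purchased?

1 bags

Product per 1000 ft² = 0.5 / 24% = 2.08333 lb.
Total product = 2.08333 × 6950 / 1000 = 14.4792 lb.
Bags = ⌈14.4792 / 50⌉ = 1.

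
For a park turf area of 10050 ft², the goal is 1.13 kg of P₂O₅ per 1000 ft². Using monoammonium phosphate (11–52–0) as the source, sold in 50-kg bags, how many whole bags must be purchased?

Product per 1000 ft² = 1.13 / 52% = 2.17308 kg.
Total product = 2.17308 × 10050 / 1000 = 21.8394 kg.
Bags = ⌈21.8394 / 50⌉ = 1.

1 bags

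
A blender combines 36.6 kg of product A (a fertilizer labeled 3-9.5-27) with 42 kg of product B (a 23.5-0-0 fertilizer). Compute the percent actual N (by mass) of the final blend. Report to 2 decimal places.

13.95% N

Total mass = 36.6 + 42 = 78.6 kg.
N mass = 3%×36.6 + 23.5%×42 = 10.968 kg.
% N = 10.968 / 78.6 = 13.9542%.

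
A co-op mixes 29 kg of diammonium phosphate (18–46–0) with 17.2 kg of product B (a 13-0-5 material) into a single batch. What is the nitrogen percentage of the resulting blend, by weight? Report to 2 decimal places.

Total mass = 29 + 17.2 = 46.2 kg.
N mass = 18%×29 + 13%×17.2 = 7.456 kg.
% N = 7.456 / 46.2 = 16.1385%.

16.14% N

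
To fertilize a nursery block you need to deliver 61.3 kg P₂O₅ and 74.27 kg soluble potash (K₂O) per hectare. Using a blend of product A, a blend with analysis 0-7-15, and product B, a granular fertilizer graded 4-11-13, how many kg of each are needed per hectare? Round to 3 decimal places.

Let a = kg of product A, b = kg of product B (per hectare).
P₂O₅: 0.07·a + 0.11·b = 61.3
K₂O: 0.15·a + 0.13·b = 74.27
Eliminate b: (row1) − 0.11/0.13·(row2) → -0.0569231·a = -1.54385, so a = 27.1216.
Then b = (74.27 − 0.15·27.1216) / 0.13 = 540.0135.

27.122 kg product A, 540.014 kg product B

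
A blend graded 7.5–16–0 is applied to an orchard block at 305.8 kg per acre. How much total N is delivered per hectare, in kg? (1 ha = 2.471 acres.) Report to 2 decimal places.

56.67 kg N per hectare

nitrogen per acre = 305.8 × 7.5% = 22.935 kg.
Convert to per hectare: 22.935 × 2.471 = 56.6724 kg.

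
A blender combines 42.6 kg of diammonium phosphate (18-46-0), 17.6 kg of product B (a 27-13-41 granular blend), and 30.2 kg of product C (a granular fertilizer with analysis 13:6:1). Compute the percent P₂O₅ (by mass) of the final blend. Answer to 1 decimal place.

Total mass = 42.6 + 17.6 + 30.2 = 90.4 kg.
P₂O₅ mass = 46%×42.6 + 13%×17.6 + 6%×30.2 = 23.696 kg.
% P₂O₅ = 23.696 / 90.4 = 26.2124%.

26.2% P₂O₅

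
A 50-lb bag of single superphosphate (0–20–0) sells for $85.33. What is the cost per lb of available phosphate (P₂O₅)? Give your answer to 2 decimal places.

P₂O₅ in bag = 50 × 20% = 10 lb.
Cost per lb P₂O₅ = $85.33 / 10 = $8.5330.

$8.53 per lb P₂O₅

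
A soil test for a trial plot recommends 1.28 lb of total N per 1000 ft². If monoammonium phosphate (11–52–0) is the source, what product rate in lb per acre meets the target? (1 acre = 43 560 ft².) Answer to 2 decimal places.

506.88 lb of product per acre

Product per 1000 ft² = 1.28 / 11% = 11.6364 lb.
Convert to per acre: 11.6364 × 43.56 = 506.88 lb.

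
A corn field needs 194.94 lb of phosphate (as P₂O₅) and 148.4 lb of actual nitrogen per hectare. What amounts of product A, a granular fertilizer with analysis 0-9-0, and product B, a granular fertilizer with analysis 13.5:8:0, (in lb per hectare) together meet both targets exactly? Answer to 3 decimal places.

1188.881 lb product A, 1099.259 lb product B

Let a = lb of product A, b = lb of product B (per hectare).
P₂O₅: 0.09·a + 0.08·b = 194.94
N: 0·a + 0.135·b = 148.4
Solving simultaneously: a = 1188.8807, b = 1099.2593.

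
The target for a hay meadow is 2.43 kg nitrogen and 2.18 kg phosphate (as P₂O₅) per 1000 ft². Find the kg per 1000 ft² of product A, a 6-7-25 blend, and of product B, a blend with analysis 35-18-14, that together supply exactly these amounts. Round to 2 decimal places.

Per-1000 ft² balance (a = product A, b = product B):
N: 0.06·a + 0.35·b = 2.43
P₂O₅: 0.07·a + 0.18·b = 2.18
Solving simultaneously: a = 23.7664, b = 2.86861.

23.77 kg product A, 2.87 kg product B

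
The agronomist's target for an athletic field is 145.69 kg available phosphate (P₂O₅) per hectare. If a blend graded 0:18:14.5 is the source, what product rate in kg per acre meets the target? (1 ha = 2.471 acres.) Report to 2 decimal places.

Product per hectare = 145.69 / 18% = 809.389 kg.
Convert to per acre: 809.389 × 0.404694 = 327.555 kg.

327.56 kg of product per acre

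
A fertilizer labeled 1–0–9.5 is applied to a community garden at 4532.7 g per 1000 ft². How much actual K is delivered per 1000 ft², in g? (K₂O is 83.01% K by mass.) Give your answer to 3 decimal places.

K₂O per 1000 ft² = 4532.7 × 9.5% = 430.607 g.
Elemental K = 430.607 × 0.8301 = 357.44646 g per 1000 ft².

357.446 g K per thousand sq ft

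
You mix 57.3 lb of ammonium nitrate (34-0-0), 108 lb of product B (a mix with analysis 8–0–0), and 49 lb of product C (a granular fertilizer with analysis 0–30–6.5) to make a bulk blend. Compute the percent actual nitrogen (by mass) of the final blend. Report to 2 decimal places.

Total mass = 57.3 + 108 + 49 = 214.3 lb.
N mass = 34%×57.3 + 8%×108 + 0%×49 = 28.122 lb.
% N = 28.122 / 214.3 = 13.1227%.

13.12% N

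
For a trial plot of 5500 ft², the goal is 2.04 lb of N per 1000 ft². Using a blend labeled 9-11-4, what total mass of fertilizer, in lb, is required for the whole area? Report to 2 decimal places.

Product per 1000 ft² = 2.04 / 9% = 22.6667 lb.
Total product = 22.6667 × 5500 / 1000 = 124.667 lb.

124.67 lb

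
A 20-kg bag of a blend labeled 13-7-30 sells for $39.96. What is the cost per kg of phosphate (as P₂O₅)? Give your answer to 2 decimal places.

$28.54 per kg P₂O₅

P₂O₅ in bag = 20 × 7% = 1.4 kg.
Cost per kg P₂O₅ = $39.96 / 1.4 = $28.5429.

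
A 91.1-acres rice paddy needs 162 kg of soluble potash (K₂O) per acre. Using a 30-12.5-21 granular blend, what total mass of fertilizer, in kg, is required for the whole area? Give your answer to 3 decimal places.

Product per acre = 162 / 21% = 771.429 kg.
Total product = 771.429 × 91.1 = 70277.1429 kg.

70277.143 kg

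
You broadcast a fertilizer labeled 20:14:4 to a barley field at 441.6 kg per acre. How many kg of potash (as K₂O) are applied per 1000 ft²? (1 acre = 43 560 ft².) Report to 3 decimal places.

K₂O per acre = 441.6 × 4% = 17.664 kg.
Convert to per 1000 ft²: 17.664 × 0.0229568 = 0.40551 kg.

0.406 kg K₂O per thousand sq ft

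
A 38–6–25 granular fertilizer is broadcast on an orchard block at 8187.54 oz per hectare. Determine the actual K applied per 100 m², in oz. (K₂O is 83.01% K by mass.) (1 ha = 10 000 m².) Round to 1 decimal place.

17.0 oz K per hundred sq m

K₂O per hectare = 8187.54 × 25% = 2046.88 oz.
Elemental K = 2046.88 × 0.8301 = 1699.12 oz per hectare.
Convert to per 100 m²: 1699.12 × 0.01 = 16.9912 oz.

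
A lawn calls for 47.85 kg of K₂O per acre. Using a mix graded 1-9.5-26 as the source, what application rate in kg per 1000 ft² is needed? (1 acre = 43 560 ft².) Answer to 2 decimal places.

4.22 kg of product per thousand sq ft

Product per acre = 47.85 / 26% = 184.038 kg.
Convert to per 1000 ft²: 184.038 × 0.0229568 = 4.22494 kg.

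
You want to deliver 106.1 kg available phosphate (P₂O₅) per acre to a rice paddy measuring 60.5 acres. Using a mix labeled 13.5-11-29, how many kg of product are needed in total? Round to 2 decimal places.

Product per acre = 106.1 / 11% = 964.545 kg.
Total product = 964.545 × 60.5 = 58355 kg.

58355.00 kg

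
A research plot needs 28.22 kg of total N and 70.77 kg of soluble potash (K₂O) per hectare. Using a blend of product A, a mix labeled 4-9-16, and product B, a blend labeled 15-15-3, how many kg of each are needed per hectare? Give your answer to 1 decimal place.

With a, b = kg per hectare of product A and product B:
N: 0.04·a + 0.15·b = 28.22
K₂O: 0.16·a + 0.03·b = 70.77
From row1: a = (28.22 − 0.15·b) / 0.04.
Into row2: 0.16·(28.22 − 0.15·b)/0.04 + 0.03·b = 70.77 → b = 73.8772, a = 428.461.

428.5 kg product A, 73.9 kg product B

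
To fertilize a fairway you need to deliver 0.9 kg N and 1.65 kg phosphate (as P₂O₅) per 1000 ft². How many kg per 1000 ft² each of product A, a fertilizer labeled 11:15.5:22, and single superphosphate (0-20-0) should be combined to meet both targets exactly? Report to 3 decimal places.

Per-1000 ft² balance (a = product A, b = single superphosphate):
N: 0.11·a + 0·b = 0.9
P₂O₅: 0.155·a + 0.2·b = 1.65
From row1: a = (0.9 − 0·b) / 0.11.
Into row2: 0.155·(0.9 − 0·b)/0.11 + 0.2·b = 1.65 → b = 1.90909, a = 8.18182.

8.182 kg product A, 1.909 kg single superphosphate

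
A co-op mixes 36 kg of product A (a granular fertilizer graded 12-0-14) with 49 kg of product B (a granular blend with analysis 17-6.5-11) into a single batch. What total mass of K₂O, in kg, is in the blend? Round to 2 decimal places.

K₂O mass = 14%×36 + 11%×49 = 10.43 kg.

10.43 kg K₂O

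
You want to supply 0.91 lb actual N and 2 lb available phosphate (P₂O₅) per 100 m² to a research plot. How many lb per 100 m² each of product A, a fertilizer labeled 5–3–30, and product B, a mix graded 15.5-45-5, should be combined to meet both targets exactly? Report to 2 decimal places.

5.57 lb product A, 4.07 lb product B

Let a = lb of product A, b = lb of product B (per 100 m²).
N: 0.05·a + 0.155·b = 0.91
P₂O₅: 0.03·a + 0.45·b = 2
Solving simultaneously: a = 5.57423, b = 4.07283.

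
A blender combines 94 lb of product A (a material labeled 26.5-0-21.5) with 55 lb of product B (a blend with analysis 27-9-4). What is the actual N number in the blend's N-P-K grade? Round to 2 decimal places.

Total mass = 94 + 55 = 149 lb.
N mass = 26.5%×94 + 27%×55 = 39.76 lb.
% N = 39.76 / 149 = 26.6846%.

26.68% N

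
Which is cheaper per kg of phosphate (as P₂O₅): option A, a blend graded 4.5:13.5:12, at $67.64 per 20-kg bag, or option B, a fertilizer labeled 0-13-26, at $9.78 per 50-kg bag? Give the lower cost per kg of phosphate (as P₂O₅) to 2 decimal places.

$1.50 per kg P₂O₅ (option B)

option A: P₂O₅ per bag = 20 × 13.5% = 2.7 kg; cost = 67.64 / 2.7 = $25.0519/kg P₂O₅.
option B: P₂O₅ per bag = 50 × 13% = 6.5 kg; cost = 9.78 / 6.5 = $1.5046/kg P₂O₅.
option B is cheaper.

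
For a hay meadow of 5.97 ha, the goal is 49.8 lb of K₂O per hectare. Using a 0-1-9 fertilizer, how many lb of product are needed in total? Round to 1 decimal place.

Product per hectare = 49.8 / 9% = 553.333 lb.
Total product = 553.333 × 5.97 = 3303.4 lb.

3303.4 lb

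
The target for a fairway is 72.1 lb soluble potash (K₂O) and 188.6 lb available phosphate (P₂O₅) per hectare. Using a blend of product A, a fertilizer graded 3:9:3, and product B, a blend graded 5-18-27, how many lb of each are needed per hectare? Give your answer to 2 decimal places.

2007.62 lb product A, 43.97 lb product B

With a, b = lb per hectare of product A and product B:
K₂O: 0.03·a + 0.27·b = 72.1
P₂O₅: 0.09·a + 0.18·b = 188.6
Eliminate b: (row1) − 0.27/0.18·(row2) → -0.105·a = -210.8, so a = 2007.619.
Then b = (188.6 − 0.09·2007.619) / 0.18 = 43.9683.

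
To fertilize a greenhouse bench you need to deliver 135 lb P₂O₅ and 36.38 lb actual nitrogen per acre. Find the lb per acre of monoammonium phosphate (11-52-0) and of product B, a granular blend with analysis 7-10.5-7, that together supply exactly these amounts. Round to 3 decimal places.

226.563 lb monoammonium phosphate, 163.686 lb product B

Let a = lb of monoammonium phosphate, b = lb of product B (per acre).
P₂O₅: 0.52·a + 0.105·b = 135
N: 0.11·a + 0.07·b = 36.38
Eliminate a: (row1) − 0.52/0.11·(row2) → -0.225909·b = -36.9782, so b = 163.6861.
Back-substitute: a = (135 − 0.105·163.6861) / 0.52 = 226.5634.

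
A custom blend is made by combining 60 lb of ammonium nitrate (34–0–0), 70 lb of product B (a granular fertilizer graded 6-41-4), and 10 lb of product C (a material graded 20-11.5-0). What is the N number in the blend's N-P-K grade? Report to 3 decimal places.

19.000% N

Total mass = 60 + 70 + 10 = 140 lb.
N mass = 34%×60 + 6%×70 + 20%×10 = 26.6 lb.
% N = 26.6 / 140 = 19%.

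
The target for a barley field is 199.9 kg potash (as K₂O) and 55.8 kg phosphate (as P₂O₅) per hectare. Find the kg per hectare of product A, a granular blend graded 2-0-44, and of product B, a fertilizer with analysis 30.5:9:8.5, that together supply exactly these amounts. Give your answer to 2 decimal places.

Per-hectare balance (a = product A, b = product B):
K₂O: 0.44·a + 0.085·b = 199.9
P₂O₅: 0·a + 0.09·b = 55.8
Solving simultaneously: a = 334.545, b = 620.

334.55 kg product A, 620.00 kg product B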